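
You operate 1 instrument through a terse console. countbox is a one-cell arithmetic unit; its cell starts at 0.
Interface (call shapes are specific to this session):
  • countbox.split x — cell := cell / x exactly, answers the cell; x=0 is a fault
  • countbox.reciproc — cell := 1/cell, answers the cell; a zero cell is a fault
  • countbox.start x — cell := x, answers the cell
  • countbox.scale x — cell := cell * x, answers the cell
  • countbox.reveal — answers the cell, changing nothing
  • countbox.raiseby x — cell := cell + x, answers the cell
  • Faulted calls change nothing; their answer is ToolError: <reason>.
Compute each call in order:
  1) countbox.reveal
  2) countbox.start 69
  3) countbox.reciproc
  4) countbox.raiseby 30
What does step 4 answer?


% countbox.reveal
:: 0
% countbox.start x: 69
:: 69
% countbox.reciproc
:: 1/69
% countbox.raiseby x: 30
:: 2071/69

Answer: 2071/69


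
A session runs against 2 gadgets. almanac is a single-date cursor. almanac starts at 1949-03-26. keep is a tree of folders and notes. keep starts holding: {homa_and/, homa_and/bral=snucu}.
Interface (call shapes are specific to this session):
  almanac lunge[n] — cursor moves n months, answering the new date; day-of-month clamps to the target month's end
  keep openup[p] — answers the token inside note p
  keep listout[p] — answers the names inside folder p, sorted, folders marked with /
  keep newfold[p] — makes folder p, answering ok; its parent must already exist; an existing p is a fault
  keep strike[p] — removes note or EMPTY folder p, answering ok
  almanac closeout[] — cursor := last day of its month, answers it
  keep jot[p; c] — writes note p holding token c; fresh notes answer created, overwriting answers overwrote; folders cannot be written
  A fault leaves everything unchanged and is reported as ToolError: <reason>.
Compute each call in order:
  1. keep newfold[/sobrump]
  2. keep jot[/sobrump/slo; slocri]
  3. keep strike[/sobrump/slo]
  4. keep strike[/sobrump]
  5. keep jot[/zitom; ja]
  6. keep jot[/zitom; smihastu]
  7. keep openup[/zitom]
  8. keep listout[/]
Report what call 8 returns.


Answer: [homa_and/, zitom]

Derivation:
Calling keep newfold with p: /sobrump, and observe ok.
Using keep jot with p: /sobrump/slo, c: slocri, → created.
Using keep strike with p: /sobrump/slo, — result: ok.
Calling keep strike with p: /sobrump, giving ok.
I run keep jot with p: /zitom, c: ja: created.
Next I call keep jot with p: /zitom, c: smihastu, → overwrote.
Calling keep openup with p: /zitom, and observe smihastu.
Now I run keep listout with p: /, and get [homa_and/, zitom].


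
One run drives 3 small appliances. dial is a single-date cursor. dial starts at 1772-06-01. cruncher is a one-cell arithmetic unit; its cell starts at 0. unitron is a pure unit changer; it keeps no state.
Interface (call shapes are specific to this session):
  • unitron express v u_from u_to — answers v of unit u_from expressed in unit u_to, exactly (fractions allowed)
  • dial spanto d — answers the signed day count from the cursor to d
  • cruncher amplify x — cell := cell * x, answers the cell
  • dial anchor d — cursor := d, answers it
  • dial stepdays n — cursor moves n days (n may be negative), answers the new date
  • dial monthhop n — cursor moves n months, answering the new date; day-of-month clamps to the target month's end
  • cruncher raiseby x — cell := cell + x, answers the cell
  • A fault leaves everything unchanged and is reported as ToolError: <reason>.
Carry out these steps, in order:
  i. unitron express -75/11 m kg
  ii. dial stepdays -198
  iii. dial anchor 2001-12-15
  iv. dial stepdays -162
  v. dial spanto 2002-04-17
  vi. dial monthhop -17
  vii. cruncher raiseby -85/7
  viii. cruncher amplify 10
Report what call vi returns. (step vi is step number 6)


Step: unitron express[v→-75/11; u_from→m; u_to→kg]
Result: ToolError: incompatible units
Step: dial stepdays[n→-198]
Result: 1771-11-16
Step: dial anchor[d→2001-12-15]
Result: 2001-12-15
Step: dial stepdays[n→-162]
Result: 2001-07-06
Step: dial spanto[d→2002-04-17]
Result: 285
Step: dial monthhop[n→-17]
Result: 2000-02-06
Step: cruncher raiseby[x→-85/7]
Result: -85/7
Step: cruncher amplify[x→10]
Result: -850/7

Answer: 2000-02-06


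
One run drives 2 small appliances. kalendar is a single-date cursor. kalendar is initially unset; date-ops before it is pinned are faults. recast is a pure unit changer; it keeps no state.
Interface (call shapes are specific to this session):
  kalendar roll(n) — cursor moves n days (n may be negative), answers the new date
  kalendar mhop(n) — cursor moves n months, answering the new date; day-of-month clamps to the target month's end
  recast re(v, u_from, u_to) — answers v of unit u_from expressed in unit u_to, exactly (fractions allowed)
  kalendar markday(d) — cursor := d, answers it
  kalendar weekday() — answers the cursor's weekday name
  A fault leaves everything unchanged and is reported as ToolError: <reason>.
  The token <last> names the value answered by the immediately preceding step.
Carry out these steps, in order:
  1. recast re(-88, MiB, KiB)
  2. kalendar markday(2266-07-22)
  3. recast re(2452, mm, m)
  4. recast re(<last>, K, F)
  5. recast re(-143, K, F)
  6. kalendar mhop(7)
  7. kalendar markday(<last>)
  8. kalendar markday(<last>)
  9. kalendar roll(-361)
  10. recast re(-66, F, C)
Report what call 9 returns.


Answer: 2266-02-26

Derivation:
Do: recast re[v→-88; u_from→MiB; u_to→KiB]
See: -90112
Do: kalendar markday[d→2266-07-22]
See: 2266-07-22
Do: recast re[v→2452; u_from→mm; u_to→m]
See: 613/250
Do: recast re[v→<last>; u_from→K; u_to→F]
See: -1138141/2500
Do: recast re[v→-143; u_from→K; u_to→F]
See: -71707/100
Do: kalendar mhop[n→7]
See: 2267-02-22
Do: kalendar markday[d→<last>]
See: 2267-02-22
Do: kalendar markday[d→<last>]
See: 2267-02-22
Do: kalendar roll[n→-361]
See: 2266-02-26
Do: recast re[v→-66; u_from→F; u_to→C]
See: -490/9


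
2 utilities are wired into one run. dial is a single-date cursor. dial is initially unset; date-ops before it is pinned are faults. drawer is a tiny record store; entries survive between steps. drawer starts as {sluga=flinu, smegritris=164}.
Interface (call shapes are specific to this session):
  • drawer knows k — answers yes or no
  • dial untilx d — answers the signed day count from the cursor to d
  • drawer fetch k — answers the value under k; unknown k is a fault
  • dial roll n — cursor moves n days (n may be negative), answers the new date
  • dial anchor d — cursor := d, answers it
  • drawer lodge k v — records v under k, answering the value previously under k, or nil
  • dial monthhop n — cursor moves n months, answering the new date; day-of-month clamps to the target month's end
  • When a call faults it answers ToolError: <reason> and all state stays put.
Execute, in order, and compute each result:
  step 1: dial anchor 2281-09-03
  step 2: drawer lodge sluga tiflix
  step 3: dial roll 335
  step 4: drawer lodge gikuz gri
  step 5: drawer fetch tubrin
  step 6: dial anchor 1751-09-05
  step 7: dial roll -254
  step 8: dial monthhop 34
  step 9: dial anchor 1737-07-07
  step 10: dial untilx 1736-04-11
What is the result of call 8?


Answer: 1753-10-25

Derivation:
>> dial anchor(d→2281-09-03)
<< 2281-09-03
>> drawer lodge(k→sluga, v→tiflix)
<< flinu
>> dial roll(n→335)
<< 2282-08-04
>> drawer lodge(k→gikuz, v→gri)
<< nil
>> drawer fetch(k→tubrin)
<< ToolError: no such key tubrin
>> dial anchor(d→1751-09-05)
<< 1751-09-05
>> dial roll(n→-254)
<< 1750-12-25
>> dial monthhop(n→34)
<< 1753-10-25
>> dial anchor(d→1737-07-07)
<< 1737-07-07
>> dial untilx(d→1736-04-11)
<< -452


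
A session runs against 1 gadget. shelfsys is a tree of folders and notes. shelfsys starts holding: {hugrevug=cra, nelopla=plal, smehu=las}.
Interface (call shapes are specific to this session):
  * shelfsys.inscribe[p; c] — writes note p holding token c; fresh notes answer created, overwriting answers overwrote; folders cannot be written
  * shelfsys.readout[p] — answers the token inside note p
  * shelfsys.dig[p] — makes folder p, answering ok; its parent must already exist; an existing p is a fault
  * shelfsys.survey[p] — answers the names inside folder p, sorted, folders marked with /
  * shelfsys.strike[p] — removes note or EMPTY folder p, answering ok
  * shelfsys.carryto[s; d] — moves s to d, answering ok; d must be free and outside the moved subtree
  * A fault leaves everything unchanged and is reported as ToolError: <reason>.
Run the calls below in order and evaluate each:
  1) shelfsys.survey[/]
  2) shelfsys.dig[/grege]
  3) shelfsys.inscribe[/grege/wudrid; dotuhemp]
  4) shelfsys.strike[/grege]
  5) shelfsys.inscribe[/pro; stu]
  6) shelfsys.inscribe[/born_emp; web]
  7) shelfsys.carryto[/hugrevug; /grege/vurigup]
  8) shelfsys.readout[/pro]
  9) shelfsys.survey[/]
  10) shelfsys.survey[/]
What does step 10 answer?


Answer: [born_emp, grege/, nelopla, pro, smehu]

Derivation:
I try shelfsys.survey on p: /, — result: [hugrevug, nelopla, smehu].
Then shelfsys.dig on p: /grege: ok.
Using shelfsys.inscribe on p: /grege/wudrid, c: dotuhemp, — result: created.
Using shelfsys.strike on p: /grege, which returns ToolError: not empty.
I try shelfsys.inscribe on p: /pro, c: stu, — result: created.
Then shelfsys.inscribe on p: /born_emp, c: web, — result: created.
Invoking shelfsys.carryto on s: /hugrevug, d: /grege/vurigup, and see ok.
I run shelfsys.readout on p: /pro, giving stu.
I invoke shelfsys.survey on p: /: [born_emp, grege/, nelopla, pro, smehu].
Next I call shelfsys.survey on p: /, and see [born_emp, grege/, nelopla, pro, smehu].


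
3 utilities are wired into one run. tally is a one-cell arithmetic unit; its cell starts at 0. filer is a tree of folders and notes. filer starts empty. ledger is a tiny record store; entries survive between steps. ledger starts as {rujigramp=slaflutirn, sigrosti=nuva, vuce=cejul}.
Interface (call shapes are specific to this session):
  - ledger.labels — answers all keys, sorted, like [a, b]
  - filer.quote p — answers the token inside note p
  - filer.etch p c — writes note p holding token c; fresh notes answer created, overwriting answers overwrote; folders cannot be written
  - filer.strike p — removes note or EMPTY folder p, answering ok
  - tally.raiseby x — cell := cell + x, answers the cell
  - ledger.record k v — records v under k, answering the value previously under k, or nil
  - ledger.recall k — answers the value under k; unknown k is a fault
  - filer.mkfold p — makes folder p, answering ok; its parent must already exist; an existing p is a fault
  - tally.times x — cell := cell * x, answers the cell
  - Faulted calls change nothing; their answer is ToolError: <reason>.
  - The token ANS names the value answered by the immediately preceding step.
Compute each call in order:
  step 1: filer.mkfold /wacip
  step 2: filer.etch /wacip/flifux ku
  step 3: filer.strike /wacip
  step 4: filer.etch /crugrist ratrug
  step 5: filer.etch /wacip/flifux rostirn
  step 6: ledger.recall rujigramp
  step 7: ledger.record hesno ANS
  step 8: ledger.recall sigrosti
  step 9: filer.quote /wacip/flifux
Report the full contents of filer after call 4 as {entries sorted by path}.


Now I run filer.mkfold passing p=/wacip, — result: ok.
I use filer.etch passing p=/wacip/flifux, c=ku, and see created.
Then filer.strike passing p=/wacip, yielding ToolError: not empty.
I use filer.etch passing p=/crugrist, c=ratrug, and observe created.
Calling filer.etch passing p=/wacip/flifux, c=rostirn, yielding overwrote.
I use ledger.recall passing k=rujigramp: slaflutirn.
I run ledger.record passing k=hesno, v=ANS, yielding nil.
I use ledger.recall passing k=sigrosti, — result: nuva.
I try filer.quote passing p=/wacip/flifux, and get rostirn.

Answer: {crugrist=ratrug, wacip/, wacip/flifux=ku}


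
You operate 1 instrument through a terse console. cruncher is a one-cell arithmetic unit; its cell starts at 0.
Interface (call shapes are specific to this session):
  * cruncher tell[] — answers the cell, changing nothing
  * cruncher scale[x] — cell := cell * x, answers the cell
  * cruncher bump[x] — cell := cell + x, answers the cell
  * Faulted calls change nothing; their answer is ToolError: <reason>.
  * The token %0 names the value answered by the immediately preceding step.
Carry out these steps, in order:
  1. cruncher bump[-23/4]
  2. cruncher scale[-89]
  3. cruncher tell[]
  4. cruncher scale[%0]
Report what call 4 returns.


Answer: 4190209/16

Derivation:
>> cruncher bump(x→-23/4)
<< -23/4
>> cruncher scale(x→-89)
<< 2047/4
>> cruncher tell()
<< 2047/4
>> cruncher scale(x→%0)
<< 4190209/16


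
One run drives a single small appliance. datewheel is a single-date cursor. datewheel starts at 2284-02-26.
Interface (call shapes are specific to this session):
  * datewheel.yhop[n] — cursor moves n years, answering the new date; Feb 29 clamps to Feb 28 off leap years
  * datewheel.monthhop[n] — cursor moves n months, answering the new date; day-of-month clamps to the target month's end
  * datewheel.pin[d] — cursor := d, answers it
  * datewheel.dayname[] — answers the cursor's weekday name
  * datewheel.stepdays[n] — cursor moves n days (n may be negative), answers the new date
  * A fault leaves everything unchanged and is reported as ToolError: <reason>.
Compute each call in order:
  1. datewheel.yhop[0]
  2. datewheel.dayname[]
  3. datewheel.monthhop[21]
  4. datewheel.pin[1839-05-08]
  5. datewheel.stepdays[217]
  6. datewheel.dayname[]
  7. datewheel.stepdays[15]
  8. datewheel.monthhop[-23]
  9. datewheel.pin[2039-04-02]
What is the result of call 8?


# datewheel.yhop(n='0') : 2284-02-26
# datewheel.dayname() : Tuesday
# datewheel.monthhop(n='21') : 2285-11-26
# datewheel.pin(d='1839-05-08') : 1839-05-08
# datewheel.stepdays(n='217') : 1839-12-11
# datewheel.dayname() : Wednesday
# datewheel.stepdays(n='15') : 1839-12-26
# datewheel.monthhop(n='-23') : 1838-01-26
# datewheel.pin(d='2039-04-02') : 2039-04-02

Answer: 1838-01-26


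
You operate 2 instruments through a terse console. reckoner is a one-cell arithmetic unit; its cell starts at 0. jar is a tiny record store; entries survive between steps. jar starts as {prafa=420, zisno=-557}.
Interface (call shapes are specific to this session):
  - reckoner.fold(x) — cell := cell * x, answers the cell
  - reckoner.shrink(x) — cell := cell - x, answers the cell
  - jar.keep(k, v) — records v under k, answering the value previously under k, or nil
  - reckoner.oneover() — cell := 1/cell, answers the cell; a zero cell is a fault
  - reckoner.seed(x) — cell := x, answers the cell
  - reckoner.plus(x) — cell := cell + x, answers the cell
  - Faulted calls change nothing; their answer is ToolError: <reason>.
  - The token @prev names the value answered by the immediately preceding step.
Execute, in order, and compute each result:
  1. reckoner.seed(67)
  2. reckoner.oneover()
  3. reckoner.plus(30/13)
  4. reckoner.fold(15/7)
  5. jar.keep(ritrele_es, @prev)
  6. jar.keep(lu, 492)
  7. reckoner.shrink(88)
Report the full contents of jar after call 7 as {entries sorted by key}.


CALL reckoner.seed[67]
RET  67
CALL reckoner.oneover[]
RET  1/67
CALL reckoner.plus[30/13]
RET  2023/871
CALL reckoner.fold[15/7]
RET  4335/871
CALL jar.keep[ritrele_es; @prev]
RET  nil
CALL jar.keep[lu; 492]
RET  nil
CALL reckoner.shrink[88]
RET  -72313/871

Answer: {lu=492, prafa=420, ritrele_es=4335/871, zisno=-557}


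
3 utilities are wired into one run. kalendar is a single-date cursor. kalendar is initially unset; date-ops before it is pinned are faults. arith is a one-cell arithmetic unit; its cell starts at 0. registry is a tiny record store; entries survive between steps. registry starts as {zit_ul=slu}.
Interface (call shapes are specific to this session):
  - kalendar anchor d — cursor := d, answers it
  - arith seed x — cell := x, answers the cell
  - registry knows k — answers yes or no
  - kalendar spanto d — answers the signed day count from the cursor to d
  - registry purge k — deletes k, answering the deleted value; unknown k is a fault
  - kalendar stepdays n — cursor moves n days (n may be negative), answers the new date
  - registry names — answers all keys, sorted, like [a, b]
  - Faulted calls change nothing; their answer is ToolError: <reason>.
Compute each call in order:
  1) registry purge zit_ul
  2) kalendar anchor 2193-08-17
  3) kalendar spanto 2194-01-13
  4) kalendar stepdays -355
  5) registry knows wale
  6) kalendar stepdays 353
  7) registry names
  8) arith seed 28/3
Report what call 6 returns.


I use registry purge with k=zit_ul, → slu.
Now I run kalendar anchor with d=2193-08-17, which returns 2193-08-17.
Then kalendar spanto with d=2194-01-13, and see 149.
I run kalendar stepdays with n=-355, giving 2192-08-27.
Next I call registry knows with k=wale, yielding no.
I use kalendar stepdays with n=353, giving 2193-08-15.
Next I call registry names(), — result: [].
Using arith seed with x=28/3, which returns 28/3.

Answer: 2193-08-15


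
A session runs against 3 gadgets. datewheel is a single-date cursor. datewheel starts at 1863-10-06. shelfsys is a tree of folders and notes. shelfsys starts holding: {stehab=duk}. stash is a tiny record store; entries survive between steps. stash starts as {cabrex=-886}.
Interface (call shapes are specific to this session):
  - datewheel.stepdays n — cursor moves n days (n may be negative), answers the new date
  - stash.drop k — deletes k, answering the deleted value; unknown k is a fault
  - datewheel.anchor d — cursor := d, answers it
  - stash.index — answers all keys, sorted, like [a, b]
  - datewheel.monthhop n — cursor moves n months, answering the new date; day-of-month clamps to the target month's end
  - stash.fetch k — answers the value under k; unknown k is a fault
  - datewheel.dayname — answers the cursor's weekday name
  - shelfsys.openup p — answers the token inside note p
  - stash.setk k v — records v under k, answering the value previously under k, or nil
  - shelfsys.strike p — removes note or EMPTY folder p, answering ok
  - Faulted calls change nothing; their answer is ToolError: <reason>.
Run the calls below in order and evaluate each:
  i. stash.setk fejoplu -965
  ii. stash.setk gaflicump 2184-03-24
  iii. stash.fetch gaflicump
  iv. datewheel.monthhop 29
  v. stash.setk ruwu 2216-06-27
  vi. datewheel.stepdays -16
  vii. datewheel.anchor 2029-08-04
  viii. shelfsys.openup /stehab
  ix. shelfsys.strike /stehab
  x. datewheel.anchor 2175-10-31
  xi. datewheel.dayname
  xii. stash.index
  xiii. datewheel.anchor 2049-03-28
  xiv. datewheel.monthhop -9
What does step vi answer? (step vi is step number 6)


Answer: 1866-02-18

Derivation:
! setk(k='fejoplu', v='-965') : nil
! setk(k='gaflicump', v='2184-03-24') : nil
! fetch(k='gaflicump') : 2184-03-24
! monthhop(n='29') : 1866-03-06
! setk(k='ruwu', v='2216-06-27') : nil
! stepdays(n='-16') : 1866-02-18
! anchor(d='2029-08-04') : 2029-08-04
! openup(p='/stehab') : duk
! strike(p='/stehab') : ok
! anchor(d='2175-10-31') : 2175-10-31
! dayname() : Tuesday
! index() : [cabrex, fejoplu, gaflicump, ruwu]
! anchor(d='2049-03-28') : 2049-03-28
! monthhop(n='-9') : 2048-06-28


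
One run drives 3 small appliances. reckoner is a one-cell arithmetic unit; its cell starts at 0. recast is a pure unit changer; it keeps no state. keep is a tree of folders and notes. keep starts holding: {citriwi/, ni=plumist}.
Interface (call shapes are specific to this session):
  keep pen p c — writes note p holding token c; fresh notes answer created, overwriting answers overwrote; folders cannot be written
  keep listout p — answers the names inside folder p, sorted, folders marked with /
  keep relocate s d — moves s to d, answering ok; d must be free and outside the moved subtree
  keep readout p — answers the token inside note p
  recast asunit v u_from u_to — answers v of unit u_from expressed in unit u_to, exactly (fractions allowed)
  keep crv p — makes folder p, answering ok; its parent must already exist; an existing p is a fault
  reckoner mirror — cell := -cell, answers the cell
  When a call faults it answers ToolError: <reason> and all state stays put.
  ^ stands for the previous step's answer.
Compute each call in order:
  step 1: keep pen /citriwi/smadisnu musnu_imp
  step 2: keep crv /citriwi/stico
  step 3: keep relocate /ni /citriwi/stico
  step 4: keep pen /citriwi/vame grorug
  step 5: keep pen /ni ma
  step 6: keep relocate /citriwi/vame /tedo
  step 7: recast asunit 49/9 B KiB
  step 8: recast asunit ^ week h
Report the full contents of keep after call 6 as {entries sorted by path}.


Answer: {citriwi/, citriwi/smadisnu=musnu_imp, citriwi/stico/, ni=ma, tedo=grorug}

Derivation:
Act: keep pen[/citriwi/smadisnu; musnu_imp]
Obs: created
Act: keep crv[/citriwi/stico]
Obs: ok
Act: keep relocate[/ni; /citriwi/stico]
Obs: ToolError: exists
Act: keep pen[/citriwi/vame; grorug]
Obs: created
Act: keep pen[/ni; ma]
Obs: overwrote
Act: keep relocate[/citriwi/vame; /tedo]
Obs: ok
Act: recast asunit[49/9; B; KiB]
Obs: 49/9216
Act: recast asunit[^; week; h]
Obs: 343/384


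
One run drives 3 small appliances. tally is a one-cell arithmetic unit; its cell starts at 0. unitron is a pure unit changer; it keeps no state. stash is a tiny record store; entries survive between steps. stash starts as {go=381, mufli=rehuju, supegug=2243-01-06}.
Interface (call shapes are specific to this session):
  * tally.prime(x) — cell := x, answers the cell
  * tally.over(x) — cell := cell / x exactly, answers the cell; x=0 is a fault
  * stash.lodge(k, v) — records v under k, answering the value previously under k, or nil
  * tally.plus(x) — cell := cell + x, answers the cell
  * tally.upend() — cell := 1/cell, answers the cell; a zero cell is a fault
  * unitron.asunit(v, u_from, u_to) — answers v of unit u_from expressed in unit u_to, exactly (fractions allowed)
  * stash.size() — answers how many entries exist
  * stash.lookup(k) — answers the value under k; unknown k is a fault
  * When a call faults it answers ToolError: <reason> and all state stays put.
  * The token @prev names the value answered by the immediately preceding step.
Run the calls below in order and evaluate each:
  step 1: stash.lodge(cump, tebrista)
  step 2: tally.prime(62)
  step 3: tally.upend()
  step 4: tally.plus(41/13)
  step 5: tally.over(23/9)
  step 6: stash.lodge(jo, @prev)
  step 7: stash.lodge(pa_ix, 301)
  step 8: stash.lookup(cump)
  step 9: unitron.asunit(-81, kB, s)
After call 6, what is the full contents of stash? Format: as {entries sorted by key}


==> stash.lodge(k=cump, v=tebrista)
<== nil
==> tally.prime(x=62)
<== 62
==> tally.upend()
<== 1/62
==> tally.plus(x=41/13)
<== 2555/806
==> tally.over(x=23/9)
<== 22995/18538
==> stash.lodge(k=jo, v=@prev)
<== nil
==> stash.lodge(k=pa_ix, v=301)
<== nil
==> stash.lookup(k=cump)
<== tebrista
==> unitron.asunit(v=-81, u_from=kB, u_to=s)
<== ToolError: incompatible units

Answer: {cump=tebrista, go=381, jo=22995/18538, mufli=rehuju, supegug=2243-01-06}


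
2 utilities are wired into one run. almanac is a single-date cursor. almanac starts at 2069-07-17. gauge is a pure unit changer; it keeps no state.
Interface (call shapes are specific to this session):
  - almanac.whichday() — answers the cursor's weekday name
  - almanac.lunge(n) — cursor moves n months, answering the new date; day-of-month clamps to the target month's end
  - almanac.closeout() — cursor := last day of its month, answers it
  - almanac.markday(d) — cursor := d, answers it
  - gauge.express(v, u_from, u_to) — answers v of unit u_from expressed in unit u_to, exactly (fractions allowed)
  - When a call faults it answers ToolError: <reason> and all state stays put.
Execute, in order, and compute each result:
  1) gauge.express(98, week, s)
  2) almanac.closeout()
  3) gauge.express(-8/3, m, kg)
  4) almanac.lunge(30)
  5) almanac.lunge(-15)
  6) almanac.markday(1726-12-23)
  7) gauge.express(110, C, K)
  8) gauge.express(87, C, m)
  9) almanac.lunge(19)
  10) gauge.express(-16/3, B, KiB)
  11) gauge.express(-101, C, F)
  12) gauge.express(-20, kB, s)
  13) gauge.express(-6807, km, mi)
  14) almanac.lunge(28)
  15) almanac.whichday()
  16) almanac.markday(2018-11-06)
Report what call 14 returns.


Answer: 1730-11-23

Derivation:
% gauge.express v=98 u_from=week u_to=s
= 59270400
% almanac.closeout
= 2069-07-31
% gauge.express v=-8/3 u_from=m u_to=kg
= ToolError: incompatible units
% almanac.lunge n=30
= 2072-01-31
% almanac.lunge n=-15
= 2070-10-31
% almanac.markday d=1726-12-23
= 1726-12-23
% gauge.express v=110 u_from=C u_to=K
= 7663/20
% gauge.express v=87 u_from=C u_to=m
= ToolError: incompatible units
% almanac.lunge n=19
= 1728-07-23
% gauge.express v=-16/3 u_from=B u_to=KiB
= -1/192
% gauge.express v=-101 u_from=C u_to=F
= -749/5
% gauge.express v=-20 u_from=kB u_to=s
= ToolError: incompatible units
% gauge.express v=-6807 u_from=km u_to=mi
= -35453125/8382
% almanac.lunge n=28
= 1730-11-23
% almanac.whichday
= Thursday
% almanac.markday d=2018-11-06
= 2018-11-06


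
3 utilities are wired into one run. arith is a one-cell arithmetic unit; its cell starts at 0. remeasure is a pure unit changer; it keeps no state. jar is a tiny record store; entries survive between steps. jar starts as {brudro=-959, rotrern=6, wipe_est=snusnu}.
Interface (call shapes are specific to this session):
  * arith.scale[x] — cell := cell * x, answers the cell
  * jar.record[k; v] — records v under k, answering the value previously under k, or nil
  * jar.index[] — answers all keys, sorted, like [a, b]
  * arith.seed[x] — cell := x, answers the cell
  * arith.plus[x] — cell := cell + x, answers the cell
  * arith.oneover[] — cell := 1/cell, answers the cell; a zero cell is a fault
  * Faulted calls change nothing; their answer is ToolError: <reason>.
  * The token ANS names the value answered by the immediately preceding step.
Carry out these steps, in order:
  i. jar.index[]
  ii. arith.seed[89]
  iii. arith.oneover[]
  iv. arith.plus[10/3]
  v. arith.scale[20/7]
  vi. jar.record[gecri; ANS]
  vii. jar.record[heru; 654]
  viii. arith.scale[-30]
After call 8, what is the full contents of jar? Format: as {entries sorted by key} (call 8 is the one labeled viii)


Answer: {brudro=-959, gecri=17860/1869, heru=654, rotrern=6, wipe_est=snusnu}

Derivation:
[in] jar.index
:: [brudro, rotrern, wipe_est]
[in] arith.seed x: 89
:: 89
[in] arith.oneover
:: 1/89
[in] arith.plus x: 10/3
:: 893/267
[in] arith.scale x: 20/7
:: 17860/1869
[in] jar.record k: gecri v: ANS
:: nil
[in] jar.record k: heru v: 654
:: nil
[in] arith.scale x: -30
:: -178600/623


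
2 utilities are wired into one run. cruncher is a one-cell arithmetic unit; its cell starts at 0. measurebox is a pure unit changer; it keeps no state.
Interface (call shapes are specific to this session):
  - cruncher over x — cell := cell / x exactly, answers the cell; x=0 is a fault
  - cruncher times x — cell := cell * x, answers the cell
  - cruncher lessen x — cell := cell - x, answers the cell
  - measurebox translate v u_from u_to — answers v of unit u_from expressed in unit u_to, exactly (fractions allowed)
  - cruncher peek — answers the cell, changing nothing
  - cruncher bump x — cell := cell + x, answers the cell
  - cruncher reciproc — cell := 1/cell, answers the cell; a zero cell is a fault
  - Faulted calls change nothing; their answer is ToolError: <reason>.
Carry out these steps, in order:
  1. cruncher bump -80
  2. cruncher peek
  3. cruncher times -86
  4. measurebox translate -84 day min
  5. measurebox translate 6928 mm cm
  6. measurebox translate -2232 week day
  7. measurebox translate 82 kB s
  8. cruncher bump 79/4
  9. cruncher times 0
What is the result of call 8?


Answer: 27599/4

Derivation:
>> cruncher bump(x=-80)
<< -80
>> cruncher peek()
<< -80
>> cruncher times(x=-86)
<< 6880
>> measurebox translate(v=-84, u_from=day, u_to=min)
<< -120960
>> measurebox translate(v=6928, u_from=mm, u_to=cm)
<< 3464/5
>> measurebox translate(v=-2232, u_from=week, u_to=day)
<< -15624
>> measurebox translate(v=82, u_from=kB, u_to=s)
<< ToolError: incompatible units
>> cruncher bump(x=79/4)
<< 27599/4
>> cruncher times(x=0)
<< 0


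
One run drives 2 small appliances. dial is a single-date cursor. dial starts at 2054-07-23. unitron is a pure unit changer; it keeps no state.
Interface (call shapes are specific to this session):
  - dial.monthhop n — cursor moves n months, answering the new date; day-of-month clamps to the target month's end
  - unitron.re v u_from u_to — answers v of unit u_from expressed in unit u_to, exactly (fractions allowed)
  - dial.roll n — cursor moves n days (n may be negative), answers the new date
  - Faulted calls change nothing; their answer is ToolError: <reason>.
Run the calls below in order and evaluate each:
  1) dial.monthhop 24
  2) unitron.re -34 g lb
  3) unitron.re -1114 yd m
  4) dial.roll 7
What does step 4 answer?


==> monthhop(n→24)
<== 2056-07-23
==> re(v→-34, u_from→g, u_to→lb)
<== -3400000/45359237
==> re(v→-1114, u_from→yd, u_to→m)
<== -636651/625
==> roll(n→7)
<== 2056-07-30

Answer: 2056-07-30


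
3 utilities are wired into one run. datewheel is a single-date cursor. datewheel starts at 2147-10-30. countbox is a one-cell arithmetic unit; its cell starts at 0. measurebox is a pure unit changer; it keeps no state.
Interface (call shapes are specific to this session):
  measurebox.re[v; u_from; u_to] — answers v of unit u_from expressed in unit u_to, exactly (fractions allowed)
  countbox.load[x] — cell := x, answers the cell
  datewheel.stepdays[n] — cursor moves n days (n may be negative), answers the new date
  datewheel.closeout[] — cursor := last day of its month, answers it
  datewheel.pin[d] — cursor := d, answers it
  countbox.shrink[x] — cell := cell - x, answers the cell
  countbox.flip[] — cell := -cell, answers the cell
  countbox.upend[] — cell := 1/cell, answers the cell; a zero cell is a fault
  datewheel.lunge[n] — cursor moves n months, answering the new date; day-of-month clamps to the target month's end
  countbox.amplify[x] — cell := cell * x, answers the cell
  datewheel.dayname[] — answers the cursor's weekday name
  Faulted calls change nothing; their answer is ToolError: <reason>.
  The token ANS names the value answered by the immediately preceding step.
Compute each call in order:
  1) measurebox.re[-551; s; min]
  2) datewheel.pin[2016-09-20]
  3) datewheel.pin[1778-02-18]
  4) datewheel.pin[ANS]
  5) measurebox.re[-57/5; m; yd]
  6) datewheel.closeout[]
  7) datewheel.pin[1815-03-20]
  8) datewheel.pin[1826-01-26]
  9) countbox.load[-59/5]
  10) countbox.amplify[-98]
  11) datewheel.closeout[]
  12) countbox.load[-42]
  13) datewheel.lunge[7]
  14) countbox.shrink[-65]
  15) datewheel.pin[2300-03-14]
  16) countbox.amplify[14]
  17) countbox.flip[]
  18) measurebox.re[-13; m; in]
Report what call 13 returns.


~$ measurebox.re v: -551 u_from: s u_to: min
[out] -551/60
~$ datewheel.pin d: 2016-09-20
[out] 2016-09-20
~$ datewheel.pin d: 1778-02-18
[out] 1778-02-18
~$ datewheel.pin d: ANS
[out] 1778-02-18
~$ measurebox.re v: -57/5 u_from: m u_to: yd
[out] -4750/381
~$ datewheel.closeout
[out] 1778-02-28
~$ datewheel.pin d: 1815-03-20
[out] 1815-03-20
~$ datewheel.pin d: 1826-01-26
[out] 1826-01-26
~$ countbox.load x: -59/5
[out] -59/5
~$ countbox.amplify x: -98
[out] 5782/5
~$ datewheel.closeout
[out] 1826-01-31
~$ countbox.load x: -42
[out] -42
~$ datewheel.lunge n: 7
[out] 1826-08-31
~$ countbox.shrink x: -65
[out] 23
~$ datewheel.pin d: 2300-03-14
[out] 2300-03-14
~$ countbox.amplify x: 14
[out] 322
~$ countbox.flip
[out] -322
~$ measurebox.re v: -13 u_from: m u_to: in
[out] -65000/127

Answer: 1826-08-31


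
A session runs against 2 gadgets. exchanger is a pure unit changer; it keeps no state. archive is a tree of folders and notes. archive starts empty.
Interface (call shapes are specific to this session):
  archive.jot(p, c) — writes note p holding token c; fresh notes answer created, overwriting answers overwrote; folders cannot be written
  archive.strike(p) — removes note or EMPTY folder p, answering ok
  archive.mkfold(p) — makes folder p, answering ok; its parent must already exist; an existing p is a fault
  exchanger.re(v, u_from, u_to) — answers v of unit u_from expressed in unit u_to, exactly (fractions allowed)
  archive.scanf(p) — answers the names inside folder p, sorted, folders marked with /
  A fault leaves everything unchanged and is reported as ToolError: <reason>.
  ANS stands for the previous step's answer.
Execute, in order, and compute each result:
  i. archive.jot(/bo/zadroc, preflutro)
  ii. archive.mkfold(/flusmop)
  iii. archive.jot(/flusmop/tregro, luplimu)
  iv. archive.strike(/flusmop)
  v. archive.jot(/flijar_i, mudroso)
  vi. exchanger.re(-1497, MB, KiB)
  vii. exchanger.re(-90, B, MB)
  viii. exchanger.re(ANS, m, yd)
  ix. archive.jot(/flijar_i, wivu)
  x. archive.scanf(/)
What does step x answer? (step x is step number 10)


Answer: [flijar_i, flusmop/]

Derivation:
>>> archive.jot /bo/zadroc preflutro
:: ToolError: no parent
>>> archive.mkfold /flusmop
:: ok
>>> archive.jot /flusmop/tregro luplimu
:: created
>>> archive.strike /flusmop
:: ToolError: not empty
>>> archive.jot /flijar_i mudroso
:: created
>>> exchanger.re -1497 MB KiB
:: -23390625/16
>>> exchanger.re -90 B MB
:: -9/100000
>>> exchanger.re ANS m yd
:: -1/10160
>>> archive.jot /flijar_i wivu
:: overwrote
>>> archive.scanf /
:: [flijar_i, flusmop/]


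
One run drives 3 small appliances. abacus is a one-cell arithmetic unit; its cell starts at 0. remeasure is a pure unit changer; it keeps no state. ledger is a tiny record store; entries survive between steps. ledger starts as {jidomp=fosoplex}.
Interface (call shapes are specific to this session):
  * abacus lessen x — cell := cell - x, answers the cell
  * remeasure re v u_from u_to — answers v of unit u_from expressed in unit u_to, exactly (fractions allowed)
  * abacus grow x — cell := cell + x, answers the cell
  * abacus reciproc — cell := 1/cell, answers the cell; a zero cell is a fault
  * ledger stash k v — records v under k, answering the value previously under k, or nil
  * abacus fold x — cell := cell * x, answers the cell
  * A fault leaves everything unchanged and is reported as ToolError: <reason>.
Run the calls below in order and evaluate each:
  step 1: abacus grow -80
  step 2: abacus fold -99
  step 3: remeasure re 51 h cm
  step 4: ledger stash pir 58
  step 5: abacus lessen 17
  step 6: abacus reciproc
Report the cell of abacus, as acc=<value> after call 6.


CALL abacus grow[-80]
RET  -80
CALL abacus fold[-99]
RET  7920
CALL remeasure re[51; h; cm]
RET  ToolError: incompatible units
CALL ledger stash[pir; 58]
RET  nil
CALL abacus lessen[17]
RET  7903
CALL abacus reciproc[]
RET  1/7903

Answer: acc=1/7903


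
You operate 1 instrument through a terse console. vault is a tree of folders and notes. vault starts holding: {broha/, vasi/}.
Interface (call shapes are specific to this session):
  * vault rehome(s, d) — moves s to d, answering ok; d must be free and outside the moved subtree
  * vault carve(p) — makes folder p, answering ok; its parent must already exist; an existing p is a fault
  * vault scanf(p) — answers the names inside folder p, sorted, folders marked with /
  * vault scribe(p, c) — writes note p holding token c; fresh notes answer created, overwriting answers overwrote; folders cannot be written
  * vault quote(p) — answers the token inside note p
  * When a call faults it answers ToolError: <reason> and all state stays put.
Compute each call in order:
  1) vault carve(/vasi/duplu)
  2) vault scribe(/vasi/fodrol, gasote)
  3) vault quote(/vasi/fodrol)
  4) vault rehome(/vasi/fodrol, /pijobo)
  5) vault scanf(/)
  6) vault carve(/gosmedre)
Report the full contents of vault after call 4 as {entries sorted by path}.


Step: vault carve[/vasi/duplu]
Result: ok
Step: vault scribe[/vasi/fodrol; gasote]
Result: created
Step: vault quote[/vasi/fodrol]
Result: gasote
Step: vault rehome[/vasi/fodrol; /pijobo]
Result: ok
Step: vault scanf[/]
Result: [broha/, pijobo, vasi/]
Step: vault carve[/gosmedre]
Result: ok

Answer: {broha/, pijobo=gasote, vasi/, vasi/duplu/}


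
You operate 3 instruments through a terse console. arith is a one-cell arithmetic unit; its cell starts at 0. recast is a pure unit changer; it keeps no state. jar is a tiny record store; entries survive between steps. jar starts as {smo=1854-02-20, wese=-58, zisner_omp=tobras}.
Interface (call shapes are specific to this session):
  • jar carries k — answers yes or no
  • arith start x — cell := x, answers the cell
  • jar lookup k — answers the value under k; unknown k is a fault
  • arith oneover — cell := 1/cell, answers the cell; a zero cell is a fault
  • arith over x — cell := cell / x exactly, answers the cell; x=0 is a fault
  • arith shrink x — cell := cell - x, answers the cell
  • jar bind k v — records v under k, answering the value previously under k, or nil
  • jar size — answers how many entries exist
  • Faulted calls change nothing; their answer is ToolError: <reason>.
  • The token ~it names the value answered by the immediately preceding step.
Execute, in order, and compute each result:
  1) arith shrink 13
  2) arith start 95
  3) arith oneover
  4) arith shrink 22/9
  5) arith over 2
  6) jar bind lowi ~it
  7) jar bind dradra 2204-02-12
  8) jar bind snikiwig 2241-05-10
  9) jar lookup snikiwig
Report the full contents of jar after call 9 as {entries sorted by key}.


Answer: {dradra=2204-02-12, lowi=-2081/1710, smo=1854-02-20, snikiwig=2241-05-10, wese=-58, zisner_omp=tobras}

Derivation:
CALL arith shrink[x=13]
RET  -13
CALL arith start[x=95]
RET  95
CALL arith oneover[]
RET  1/95
CALL arith shrink[x=22/9]
RET  -2081/855
CALL arith over[x=2]
RET  -2081/1710
CALL jar bind[k=lowi; v=~it]
RET  nil
CALL jar bind[k=dradra; v=2204-02-12]
RET  nil
CALL jar bind[k=snikiwig; v=2241-05-10]
RET  nil
CALL jar lookup[k=snikiwig]
RET  2241-05-10


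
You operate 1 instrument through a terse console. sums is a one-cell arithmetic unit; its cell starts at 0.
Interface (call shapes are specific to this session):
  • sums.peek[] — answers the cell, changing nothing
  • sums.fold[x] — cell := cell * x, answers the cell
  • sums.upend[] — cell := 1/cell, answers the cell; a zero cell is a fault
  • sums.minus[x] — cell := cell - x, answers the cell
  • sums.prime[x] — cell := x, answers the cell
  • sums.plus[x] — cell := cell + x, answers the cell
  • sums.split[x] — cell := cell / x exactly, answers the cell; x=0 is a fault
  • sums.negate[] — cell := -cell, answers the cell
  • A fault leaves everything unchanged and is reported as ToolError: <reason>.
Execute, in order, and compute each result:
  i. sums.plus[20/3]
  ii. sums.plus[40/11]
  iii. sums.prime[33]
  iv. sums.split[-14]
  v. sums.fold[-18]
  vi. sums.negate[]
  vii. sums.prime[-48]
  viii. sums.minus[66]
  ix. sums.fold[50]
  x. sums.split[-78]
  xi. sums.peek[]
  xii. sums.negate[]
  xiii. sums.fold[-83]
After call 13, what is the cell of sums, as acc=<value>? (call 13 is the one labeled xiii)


Step: sums.plus[20/3]
Result: 20/3
Step: sums.plus[40/11]
Result: 340/33
Step: sums.prime[33]
Result: 33
Step: sums.split[-14]
Result: -33/14
Step: sums.fold[-18]
Result: 297/7
Step: sums.negate[]
Result: -297/7
Step: sums.prime[-48]
Result: -48
Step: sums.minus[66]
Result: -114
Step: sums.fold[50]
Result: -5700
Step: sums.split[-78]
Result: 950/13
Step: sums.peek[]
Result: 950/13
Step: sums.negate[]
Result: -950/13
Step: sums.fold[-83]
Result: 78850/13

Answer: acc=78850/13


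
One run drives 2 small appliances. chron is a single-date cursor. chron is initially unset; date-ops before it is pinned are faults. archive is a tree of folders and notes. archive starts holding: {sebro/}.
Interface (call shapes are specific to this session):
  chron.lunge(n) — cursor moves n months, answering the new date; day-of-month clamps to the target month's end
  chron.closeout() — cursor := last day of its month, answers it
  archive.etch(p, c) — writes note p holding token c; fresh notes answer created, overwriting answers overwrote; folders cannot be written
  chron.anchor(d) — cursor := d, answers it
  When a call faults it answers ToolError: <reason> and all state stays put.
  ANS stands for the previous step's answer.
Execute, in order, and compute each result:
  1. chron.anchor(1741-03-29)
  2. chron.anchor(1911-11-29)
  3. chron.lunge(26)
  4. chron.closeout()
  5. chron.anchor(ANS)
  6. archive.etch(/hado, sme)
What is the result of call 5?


>> chron.anchor(d→1741-03-29)
<< 1741-03-29
>> chron.anchor(d→1911-11-29)
<< 1911-11-29
>> chron.lunge(n→26)
<< 1914-01-29
>> chron.closeout()
<< 1914-01-31
>> chron.anchor(d→ANS)
<< 1914-01-31
>> archive.etch(p→/hado, c→sme)
<< created

Answer: 1914-01-31
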